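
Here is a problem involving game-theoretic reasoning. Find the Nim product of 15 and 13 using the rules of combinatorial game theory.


Nim multiplication is bilinear over XOR: (u XOR v) * w = (u*w) XOR (v*w).
So we split each operand into its bit components and XOR the pairwise Nim products.
15 = 1 + 2 + 4 + 8 (as XOR of powers of 2).
13 = 1 + 4 + 8 (as XOR of powers of 2).
Using the standard Nim-product table on single bits:
  2*2 = 3,   2*4 = 8,   2*8 = 12,
  4*4 = 6,   4*8 = 11,  8*8 = 13,
and  1*x = x (identity), k*l = l*k (commutative).
Pairwise Nim products:
  1 * 1 = 1
  1 * 4 = 4
  1 * 8 = 8
  2 * 1 = 2
  2 * 4 = 8
  2 * 8 = 12
  4 * 1 = 4
  4 * 4 = 6
  4 * 8 = 11
  8 * 1 = 8
  8 * 4 = 11
  8 * 8 = 13
XOR them: 1 XOR 4 XOR 8 XOR 2 XOR 8 XOR 12 XOR 4 XOR 6 XOR 11 XOR 8 XOR 11 XOR 13 = 12.
Result: 15 * 13 = 12 (in Nim).

12


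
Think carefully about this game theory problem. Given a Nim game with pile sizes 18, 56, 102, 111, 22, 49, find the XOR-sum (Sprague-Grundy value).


We need the XOR (exclusive or) of all pile sizes.
After XOR-ing pile 1 (size 18): 0 XOR 18 = 18
After XOR-ing pile 2 (size 56): 18 XOR 56 = 42
After XOR-ing pile 3 (size 102): 42 XOR 102 = 76
After XOR-ing pile 4 (size 111): 76 XOR 111 = 35
After XOR-ing pile 5 (size 22): 35 XOR 22 = 53
After XOR-ing pile 6 (size 49): 53 XOR 49 = 4
The Nim-value of this position is 4.

4


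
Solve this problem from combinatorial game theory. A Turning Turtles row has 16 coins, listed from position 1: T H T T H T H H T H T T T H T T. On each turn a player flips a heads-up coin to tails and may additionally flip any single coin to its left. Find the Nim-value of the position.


Coins: T H T T H T H H T H T T T H T T
Key fact: a single head at position k behaves exactly like a Nim heap of size k (turning it to T and optionally flipping a coin at j < k corresponds to moving the heap from k to j, or to 0), and heads combine as a disjunctive sum (two heads at the same place would cancel, matching j XOR j = 0). So the Nim-value is the XOR of the 1-indexed positions of the heads.
Face-up positions (1-indexed): [2, 5, 7, 8, 10, 14]
XOR 0 with 2: 0 XOR 2 = 2
XOR 2 with 5: 2 XOR 5 = 7
XOR 7 with 7: 7 XOR 7 = 0
XOR 0 with 8: 0 XOR 8 = 8
XOR 8 with 10: 8 XOR 10 = 2
XOR 2 with 14: 2 XOR 14 = 12
Nim-value = 12

12


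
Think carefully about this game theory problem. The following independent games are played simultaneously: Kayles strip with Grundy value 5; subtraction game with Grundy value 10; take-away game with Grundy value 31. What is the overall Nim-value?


By the Sprague-Grundy theorem, the Grundy value of a sum of games is the XOR of individual Grundy values.
Kayles strip: Grundy value = 5. Running XOR: 0 XOR 5 = 5
subtraction game: Grundy value = 10. Running XOR: 5 XOR 10 = 15
take-away game: Grundy value = 31. Running XOR: 15 XOR 31 = 16
The combined Grundy value is 16.

16


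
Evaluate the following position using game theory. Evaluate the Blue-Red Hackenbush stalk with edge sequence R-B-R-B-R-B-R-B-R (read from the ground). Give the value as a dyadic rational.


Edges (from ground): R-B-R-B-R-B-R-B-R
By Berlekamp's sign-expansion rule, a Blue-Red Hackenbush stalk has the value of the surreal number whose sign sequence is the edge sequence with B -> + and R -> -.
Sign sequence: -+-+-+-+-
Trace the sign expansion in the surreal number tree, starting from 0:
Edge 1: R (sign -) -> bounds (-inf, 0), value = -1
Edge 2: B (sign +) -> bounds (-1, 0), value = -1/2
Edge 3: R (sign -) -> bounds (-1, -1/2), value = -3/4
Edge 4: B (sign +) -> bounds (-3/4, -1/2), value = -5/8
Edge 5: R (sign -) -> bounds (-3/4, -5/8), value = -11/16
Edge 6: B (sign +) -> bounds (-11/16, -5/8), value = -21/32
Edge 7: R (sign -) -> bounds (-11/16, -21/32), value = -43/64
Edge 8: B (sign +) -> bounds (-43/64, -21/32), value = -85/128
Edge 9: R (sign -) -> bounds (-43/64, -85/128), value = -171/256
Game value = -171/256

-171/256


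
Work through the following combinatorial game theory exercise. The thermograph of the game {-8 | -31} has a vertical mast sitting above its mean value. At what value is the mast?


Game = {-8 | -31}, a switch {a | b} with numbers a > b.
Its thermograph has left wall a - t and right wall b + t, which meet at t = (a - b)/2, where both equal (a + b)/2. So the mast (mean value) is at (a + b)/2.
Mean = (-8 + (-31))/2 = -39/2 = -39/2

-39/2


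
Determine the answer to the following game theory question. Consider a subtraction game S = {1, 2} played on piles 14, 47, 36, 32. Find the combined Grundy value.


Subtraction set: {1, 2}
For this subtraction set, G(n) = n mod 3 (period = max + 1 = 3).
Pile 1 (size 14): G(14) = 14 mod 3 = 2
Pile 2 (size 47): G(47) = 47 mod 3 = 2
Pile 3 (size 36): G(36) = 36 mod 3 = 0
Pile 4 (size 32): G(32) = 32 mod 3 = 2
Total Grundy value = XOR of all: 2 XOR 2 XOR 0 XOR 2 = 2

2


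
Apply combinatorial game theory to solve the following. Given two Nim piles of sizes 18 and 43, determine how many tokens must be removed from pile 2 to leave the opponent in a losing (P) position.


Piles: 18 and 43
Current XOR: 18 XOR 43 = 57 (non-zero, so this is an N-position).
To make the XOR zero, we need to find a move that balances the piles.
For pile 2 (size 43): target = 43 XOR 57 = 18
We reduce pile 2 from 43 to 18.
Tokens removed: 43 - 18 = 25
Verification: 18 XOR 18 = 0

25


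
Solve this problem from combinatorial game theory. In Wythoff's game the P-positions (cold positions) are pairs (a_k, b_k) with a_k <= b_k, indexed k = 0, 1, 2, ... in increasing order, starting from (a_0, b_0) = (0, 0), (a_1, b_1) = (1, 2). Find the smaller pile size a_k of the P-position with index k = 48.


By Wythoff's theorem, a_k = floor(k * phi) and b_k = floor(k * phi^2) = a_k + k, where phi = (1 + sqrt(5))/2 is the golden ratio.
phi = (1 + sqrt(5))/2 = 1.618034
k = 48
k * phi = 48 * 1.618034 = 77.665631
a_48 = floor(k * phi) = 77

77


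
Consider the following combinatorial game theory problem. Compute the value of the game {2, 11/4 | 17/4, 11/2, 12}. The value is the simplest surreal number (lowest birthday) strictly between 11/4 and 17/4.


Left options: {2, 11/4}, max = 11/4
Right options: {17/4, 11/2, 12}, min = 17/4
All options are numbers and max(Left) < min(Right), so by the simplicity theorem the value is the simplest (earliest-born) number strictly between 11/4 and 17/4.
Integers 3 through 4 all lie strictly between 11/4 and 17/4.
Among integers, the simplest (lowest birthday = smallest |n|; 0 is born on day 0, +-n on day n) is 3.
No non-integer in the interval can be simpler: if x is a non-integer in the interval, then floor(x) or ceil(x) also lies in the interval (the interval contains an integer), and both are proper prefixes of x's sign expansion, i.e. born earlier. So the game value is 3.
Game value = 3

3


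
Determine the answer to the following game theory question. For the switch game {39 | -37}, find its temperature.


The game is {39 | -37}, a switch {a | b} with numbers a > b.
Cooling {a | b} by t gives {a - t | b + t}, which stops being hot when a - t = b + t, i.e. at t = (a - b)/2. So the temperature of a switch is (a - b)/2.
Temperature = (Left option - Right option) / 2
= (39 - (-37)) / 2
= 76 / 2
= 38

38


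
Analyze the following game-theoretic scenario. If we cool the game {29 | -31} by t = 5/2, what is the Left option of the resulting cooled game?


Original game: {29 | -31} (a switch {a | b} with a > b).
Cooling by t (for t below the temperature (a - b)/2 = 30) taxes each move by t: {a | b} cooled by t is {a - t | b + t}.
Cooling amount: t = 5/2
Cooled Left option: 29 - 5/2 = 53/2
Cooled Right option: -31 + 5/2 = -57/2
Cooled game: {53/2 | -57/2}
Left option = 53/2

53/2


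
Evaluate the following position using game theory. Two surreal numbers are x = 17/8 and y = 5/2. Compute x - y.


x = 17/8, y = 5/2
Converting to common denominator: 8
x = 17/8, y = 20/8
x - y = 17/8 - 5/2 = -3/8

-3/8


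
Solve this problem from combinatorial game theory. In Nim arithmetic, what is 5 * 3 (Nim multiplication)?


Nim multiplication is bilinear over XOR: (u XOR v) * w = (u*w) XOR (v*w).
So we split each operand into its bit components and XOR the pairwise Nim products.
5 = 1 + 4 (as XOR of powers of 2).
3 = 1 + 2 (as XOR of powers of 2).
Using the standard Nim-product table on single bits:
  2*2 = 3,   2*4 = 8,   2*8 = 12,
  4*4 = 6,   4*8 = 11,  8*8 = 13,
and  1*x = x (identity), k*l = l*k (commutative).
Pairwise Nim products:
  1 * 1 = 1
  1 * 2 = 2
  4 * 1 = 4
  4 * 2 = 8
XOR them: 1 XOR 2 XOR 4 XOR 8 = 15.
Result: 5 * 3 = 15 (in Nim).

15


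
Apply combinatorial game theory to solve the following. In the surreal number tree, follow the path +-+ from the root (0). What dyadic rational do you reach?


Sign expansion: +-+
Rule: track bounds (lo, hi), initially (-inf, +inf). On '+', the current value becomes lo and we move to the simplest number in (value, hi): value + 1 if hi = +inf, otherwise the midpoint (value + hi)/2. On '-', the current value becomes hi and we move to value - 1 if lo = -inf, otherwise the midpoint (lo + value)/2.
Start at 0.
Step 1: sign = +, move right. Bounds: (0, +inf). Value = 1
Step 2: sign = -, move left. Bounds: (0, 1). Value = 1/2
Step 3: sign = +, move right. Bounds: (1/2, 1). Value = 3/4
The surreal number with sign expansion +-+ is 3/4.

3/4


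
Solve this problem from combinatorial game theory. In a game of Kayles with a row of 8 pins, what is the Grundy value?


Kayles: a move removes 1 or 2 adjacent pins from a contiguous row.
Removing pins from a row of k leaves two independent rows (a, b) with a + b = k - 1 (one pin) or a + b = k - 2 (two pins); an end removal gives a = 0.
By Sprague-Grundy, G(k) = mex{ G(a) XOR G(b) } over all these splits. G(0) = 0.
G(1): splits (0,0):0^0=0 -> mex({0}) = 1
G(2): splits (0,1):0^1=1 (0,0):0^0=0 -> mex({0, 1}) = 2
G(3): splits (0,2):0^2=2 (1,1):1^1=0 (0,1):0^1=1 -> mex({0, 1, 2}) = 3
G(4): splits (0,3):0^3=3 (1,2):1^2=3 (0,2):0^2=2 (1,1):1^1=0 -> mex({0, 2, 3}) = 1
G(5): splits (0,4):0^1=1 (1,3):1^3=2 (2,2):2^2=0 (0,3):0^3=3 (1,2):1^2=3 -> mex({0, 1, 2, 3}) = 4
G(6) = mex({0, 1, 2, 4}) = 3
G(7) = mex({0, 1, 3, 4, 5}) = 2
G(8) = mex({0, 2, 3, 5, 6}) = 1
Therefore G(8) = 1.

1


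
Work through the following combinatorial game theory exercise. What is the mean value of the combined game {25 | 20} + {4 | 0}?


G1 = {25 | 20}, G2 = {4 | 0}
Each is a switch {a | b} with numbers a > b; its mean value is (a + b)/2, and mean value is additive over game sums: m(G1 + G2) = m(G1) + m(G2).
Mean of G1 = (25 + (20))/2 = 45/2 = 45/2
Mean of G2 = (4 + (0))/2 = 4/2 = 2
Mean of G1 + G2 = 45/2 + 2 = 49/2

49/2


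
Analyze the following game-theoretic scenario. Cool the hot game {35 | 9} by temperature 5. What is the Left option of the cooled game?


Original game: {35 | 9} (a switch {a | b} with a > b).
Cooling by t (for t below the temperature (a - b)/2 = 13) taxes each move by t: {a | b} cooled by t is {a - t | b + t}.
Cooling amount: t = 5
Cooled Left option: 35 - 5 = 30
Cooled Right option: 9 + 5 = 14
Cooled game: {30 | 14}
Left option = 30

30


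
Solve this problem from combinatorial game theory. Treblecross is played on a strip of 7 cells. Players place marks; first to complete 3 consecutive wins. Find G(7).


Treblecross: place X on empty cells; 3-in-a-row wins.
Playing within two cells of an existing X lets the opponent win at once, so sensible play treats the cells i-2..i+2 around each X as dead. The player left with no safe cell loses, so this is a normal-play take-away game on strips of safe cells.
Placing X at cell i (0-indexed) of a strip of k safe cells leaves independent strips of sizes max(0, i-2) and max(0, k-i-3). Hence G(k) = mex{ G(max(0,i-2)) XOR G(max(0,k-i-3)) : 0 <= i < k }, with G(0) = 0.
G(1): splits (0,0):0^0=0 -> mex({0}) = 1
G(2): splits (0,0):0^0=0 -> mex({0}) = 1
G(3): splits (0,0):0^0=0 -> mex({0}) = 1
G(4): splits (0,1):0^1=1 (0,0):0^0=0 -> mex({0, 1}) = 2
G(5): splits (0,2):0^1=1 (0,1):0^1=1 (0,0):0^0=0 -> mex({0, 1}) = 2
G(6) = mex({1}) = 0
G(7) = mex({0, 1, 2}) = 3
Therefore G(7) = 3.

3


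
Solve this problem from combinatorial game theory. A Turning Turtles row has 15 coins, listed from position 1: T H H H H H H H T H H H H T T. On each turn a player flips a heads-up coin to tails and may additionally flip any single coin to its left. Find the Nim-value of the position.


Coins: T H H H H H H H T H H H H T T
Key fact: a single head at position k behaves exactly like a Nim heap of size k (turning it to T and optionally flipping a coin at j < k corresponds to moving the heap from k to j, or to 0), and heads combine as a disjunctive sum (two heads at the same place would cancel, matching j XOR j = 0). So the Nim-value is the XOR of the 1-indexed positions of the heads.
Face-up positions (1-indexed): [2, 3, 4, 5, 6, 7, 8, 10, 11, 12, 13]
XOR 0 with 2: 0 XOR 2 = 2
XOR 2 with 3: 2 XOR 3 = 1
XOR 1 with 4: 1 XOR 4 = 5
XOR 5 with 5: 5 XOR 5 = 0
XOR 0 with 6: 0 XOR 6 = 6
XOR 6 with 7: 6 XOR 7 = 1
XOR 1 with 8: 1 XOR 8 = 9
XOR 9 with 10: 9 XOR 10 = 3
XOR 3 with 11: 3 XOR 11 = 8
XOR 8 with 12: 8 XOR 12 = 4
XOR 4 with 13: 4 XOR 13 = 9
Nim-value = 9

9


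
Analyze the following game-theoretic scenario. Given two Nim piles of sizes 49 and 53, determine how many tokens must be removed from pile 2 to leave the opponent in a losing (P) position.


Piles: 49 and 53
Current XOR: 49 XOR 53 = 4 (non-zero, so this is an N-position).
To make the XOR zero, we need to find a move that balances the piles.
For pile 2 (size 53): target = 53 XOR 4 = 49
We reduce pile 2 from 53 to 49.
Tokens removed: 53 - 49 = 4
Verification: 49 XOR 49 = 0

4


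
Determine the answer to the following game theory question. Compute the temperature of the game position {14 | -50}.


The game is {14 | -50}, a switch {a | b} with numbers a > b.
Cooling {a | b} by t gives {a - t | b + t}, which stops being hot when a - t = b + t, i.e. at t = (a - b)/2. So the temperature of a switch is (a - b)/2.
Temperature = (Left option - Right option) / 2
= (14 - (-50)) / 2
= 64 / 2
= 32

32


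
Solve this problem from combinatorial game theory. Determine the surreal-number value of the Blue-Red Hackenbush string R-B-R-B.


Edges (from ground): R-B-R-B
By Berlekamp's sign-expansion rule, a Blue-Red Hackenbush stalk has the value of the surreal number whose sign sequence is the edge sequence with B -> + and R -> -.
Sign sequence: -+-+
Trace the sign expansion in the surreal number tree, starting from 0:
Edge 1: R (sign -) -> bounds (-inf, 0), value = -1
Edge 2: B (sign +) -> bounds (-1, 0), value = -1/2
Edge 3: R (sign -) -> bounds (-1, -1/2), value = -3/4
Edge 4: B (sign +) -> bounds (-3/4, -1/2), value = -5/8
Game value = -5/8

-5/8


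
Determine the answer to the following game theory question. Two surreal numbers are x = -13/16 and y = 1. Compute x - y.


x = -13/16, y = 1
Converting to common denominator: 16
x = -13/16, y = 16/16
x - y = -13/16 - 1 = -29/16

-29/16


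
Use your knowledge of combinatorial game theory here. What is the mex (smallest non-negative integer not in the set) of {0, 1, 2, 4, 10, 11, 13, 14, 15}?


Set = {0, 1, 2, 4, 10, 11, 13, 14, 15}
0 is in the set.
1 is in the set.
2 is in the set.
3 is NOT in the set. This is the mex.
mex = 3

3


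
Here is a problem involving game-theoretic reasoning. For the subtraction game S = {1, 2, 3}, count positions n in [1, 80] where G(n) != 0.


Subtraction set S = {1, 2, 3}, so G(n) = n mod 4.
G(n) = 0 when n is a multiple of 4.
Multiples of 4 in [1, 80]: 20
N-positions (nonzero Grundy) = 80 - 20 = 60

60


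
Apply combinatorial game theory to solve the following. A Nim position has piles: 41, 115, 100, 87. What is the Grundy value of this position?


We need the XOR (exclusive or) of all pile sizes.
After XOR-ing pile 1 (size 41): 0 XOR 41 = 41
After XOR-ing pile 2 (size 115): 41 XOR 115 = 90
After XOR-ing pile 3 (size 100): 90 XOR 100 = 62
After XOR-ing pile 4 (size 87): 62 XOR 87 = 105
The Nim-value of this position is 105.

105


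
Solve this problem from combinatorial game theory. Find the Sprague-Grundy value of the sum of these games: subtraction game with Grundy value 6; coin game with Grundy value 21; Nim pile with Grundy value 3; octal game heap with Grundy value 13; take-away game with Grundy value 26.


By the Sprague-Grundy theorem, the Grundy value of a sum of games is the XOR of individual Grundy values.
subtraction game: Grundy value = 6. Running XOR: 0 XOR 6 = 6
coin game: Grundy value = 21. Running XOR: 6 XOR 21 = 19
Nim pile: Grundy value = 3. Running XOR: 19 XOR 3 = 16
octal game heap: Grundy value = 13. Running XOR: 16 XOR 13 = 29
take-away game: Grundy value = 26. Running XOR: 29 XOR 26 = 7
The combined Grundy value is 7.

7


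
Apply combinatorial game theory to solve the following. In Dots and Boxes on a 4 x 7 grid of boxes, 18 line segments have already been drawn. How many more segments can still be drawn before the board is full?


Grid: 4 x 7 boxes, i.e. 5 rows and 8 columns of dots.
Horizontal edges: (rows + 1) * cols = 5 * 7 = 35
Vertical edges: rows * (cols + 1) = 4 * 8 = 32
Total edges: 35 + 32 = 67
Edges drawn: 18
Remaining: 67 - 18 = 49

49


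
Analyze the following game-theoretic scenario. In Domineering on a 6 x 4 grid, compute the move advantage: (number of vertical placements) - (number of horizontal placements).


Board is 6 x 4 (rows x cols).
Left (vertical) placements: (rows-1) * cols = 5 * 4 = 20
Right (horizontal) placements: rows * (cols-1) = 6 * 3 = 18
Advantage = Left - Right = 20 - 18 = 2

2


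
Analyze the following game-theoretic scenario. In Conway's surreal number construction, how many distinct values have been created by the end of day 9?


Day 0: {|} = 0 is born. Count = 1.
Day n: the number of surreal numbers born by day n is 2^(n+1) - 1.
By day 0: 2^1 - 1 = 1
By day 1: 2^2 - 1 = 3
By day 2: 2^3 - 1 = 7
By day 3: 2^4 - 1 = 15
By day 4: 2^5 - 1 = 31
By day 5: 2^6 - 1 = 63
By day 6: 2^7 - 1 = 127
By day 7: 2^8 - 1 = 255
By day 8: 2^9 - 1 = 511
By day 9: 2^10 - 1 = 1023
By day 9: 1023 surreal numbers.

1023


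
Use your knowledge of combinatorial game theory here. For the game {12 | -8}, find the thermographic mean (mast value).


Game = {12 | -8}, a switch {a | b} with numbers a > b.
Its thermograph has left wall a - t and right wall b + t, which meet at t = (a - b)/2, where both equal (a + b)/2. So the mast (mean value) is at (a + b)/2.
Mean = (12 + (-8))/2 = 4/2 = 2

2


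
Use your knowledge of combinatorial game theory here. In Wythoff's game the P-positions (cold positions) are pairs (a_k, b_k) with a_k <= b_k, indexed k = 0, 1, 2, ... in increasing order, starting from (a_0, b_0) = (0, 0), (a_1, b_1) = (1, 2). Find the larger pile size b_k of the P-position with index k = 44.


By Wythoff's theorem, a_k = floor(k * phi) and b_k = floor(k * phi^2) = a_k + k, where phi = (1 + sqrt(5))/2 is the golden ratio.
phi = (1 + sqrt(5))/2 = 1.618034
phi^2 = phi + 1 = 2.618034
k = 44
k * phi^2 = 44 * 2.618034 = 115.193496
b_44 = floor(k * phi^2) = 115 (check: a_44 + k = 71 + 44 = 115)

115


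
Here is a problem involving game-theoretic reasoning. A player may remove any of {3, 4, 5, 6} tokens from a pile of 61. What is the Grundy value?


The subtraction set is S = {3, 4, 5, 6}.
G(k) = mex{ G(k - s) : s in S, s <= k }. We compute iteratively: G(0) = 0.
G(1) = mex({}) = 0
G(2) = mex({}) = 0
G(3) = mex({0}) = 1
G(4) = mex({0}) = 1
G(5) = mex({0}) = 1
G(6) = mex({0, 1}) = 2
G(7) = mex({0, 1}) = 2
G(8) = mex({0, 1}) = 2
G(9) = mex({1, 2}) = 0
G(10) = mex({1, 2}) = 0
G(11) = mex({1, 2}) = 0
G(12) = mex({0, 2}) = 1
G(13) = mex({0, 2}) = 1
G(14) = mex({0, 2}) = 1
Observe that G(9)..G(14) = 0, 0, 0, 1, 1, 1 repeats G(0)..G(5) = 0, 0, 0, 1, 1, 1.
For k >= max(S) = 6, G(k) is determined by the previous 6 values G(k-6)..G(k-1); a window of 6 consecutive values has recurred shifted by 9, so by induction G(k + 9) = G(k) for all k >= 0: the sequence is periodic from the start with period 9.
One period: G(0..8) = 0, 0, 0, 1, 1, 1, 2, 2, 2.
61 mod 9 = 7, so G(61) = G(7) = 2.

2


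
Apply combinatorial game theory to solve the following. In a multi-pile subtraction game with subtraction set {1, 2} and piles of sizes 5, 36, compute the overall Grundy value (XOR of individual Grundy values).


Subtraction set: {1, 2}
For this subtraction set, G(n) = n mod 3 (period = max + 1 = 3).
Pile 1 (size 5): G(5) = 5 mod 3 = 2
Pile 2 (size 36): G(36) = 36 mod 3 = 0
Total Grundy value = XOR of all: 2 XOR 0 = 2

2


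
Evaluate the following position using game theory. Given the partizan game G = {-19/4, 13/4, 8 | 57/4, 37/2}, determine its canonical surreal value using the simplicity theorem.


Left options: {-19/4, 13/4, 8}, max = 8
Right options: {57/4, 37/2}, min = 57/4
All options are numbers and max(Left) < min(Right), so by the simplicity theorem the value is the simplest (earliest-born) number strictly between 8 and 57/4.
Integers 9 through 14 all lie strictly between 8 and 57/4.
Among integers, the simplest (lowest birthday = smallest |n|; 0 is born on day 0, +-n on day n) is 9.
No non-integer in the interval can be simpler: if x is a non-integer in the interval, then floor(x) or ceil(x) also lies in the interval (the interval contains an integer), and both are proper prefixes of x's sign expansion, i.e. born earlier. So the game value is 9.
Game value = 9

9


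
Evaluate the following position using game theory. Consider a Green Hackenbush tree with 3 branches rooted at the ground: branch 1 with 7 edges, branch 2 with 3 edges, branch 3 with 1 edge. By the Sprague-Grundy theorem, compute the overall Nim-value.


The tree has 3 branches from the ground vertex.
In Green Hackenbush, the Nim-value of a simple path of length k is k.
Branch 1: length 7, Nim-value = 7
Branch 2: length 3, Nim-value = 3
Branch 3: length 1, Nim-value = 1
Total Nim-value = XOR of all branch values:
0 XOR 7 = 7
7 XOR 3 = 4
4 XOR 1 = 5
Nim-value of the tree = 5

5


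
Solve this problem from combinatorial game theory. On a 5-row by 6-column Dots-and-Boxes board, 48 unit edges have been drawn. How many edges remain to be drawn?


Grid: 5 x 6 boxes, i.e. 6 rows and 7 columns of dots.
Horizontal edges: (rows + 1) * cols = 6 * 6 = 36
Vertical edges: rows * (cols + 1) = 5 * 7 = 35
Total edges: 36 + 35 = 71
Edges drawn: 48
Remaining: 71 - 48 = 23

23


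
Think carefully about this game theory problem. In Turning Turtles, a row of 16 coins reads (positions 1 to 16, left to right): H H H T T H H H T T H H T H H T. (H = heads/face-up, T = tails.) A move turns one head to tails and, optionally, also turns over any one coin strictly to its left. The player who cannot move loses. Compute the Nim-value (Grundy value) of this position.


Coins: H H H T T H H H T T H H T H H T
Key fact: a single head at position k behaves exactly like a Nim heap of size k (turning it to T and optionally flipping a coin at j < k corresponds to moving the heap from k to j, or to 0), and heads combine as a disjunctive sum (two heads at the same place would cancel, matching j XOR j = 0). So the Nim-value is the XOR of the 1-indexed positions of the heads.
Face-up positions (1-indexed): [1, 2, 3, 6, 7, 8, 11, 12, 14, 15]
XOR 0 with 1: 0 XOR 1 = 1
XOR 1 with 2: 1 XOR 2 = 3
XOR 3 with 3: 3 XOR 3 = 0
XOR 0 with 6: 0 XOR 6 = 6
XOR 6 with 7: 6 XOR 7 = 1
XOR 1 with 8: 1 XOR 8 = 9
XOR 9 with 11: 9 XOR 11 = 2
XOR 2 with 12: 2 XOR 12 = 14
XOR 14 with 14: 14 XOR 14 = 0
XOR 0 with 15: 0 XOR 15 = 15
Nim-value = 15

15


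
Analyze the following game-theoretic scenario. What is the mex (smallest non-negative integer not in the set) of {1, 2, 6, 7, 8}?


Set = {1, 2, 6, 7, 8}
0 is NOT in the set. This is the mex.
mex = 0

0


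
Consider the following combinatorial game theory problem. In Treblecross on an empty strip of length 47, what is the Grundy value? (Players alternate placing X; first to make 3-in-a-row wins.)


Treblecross: place X on empty cells; 3-in-a-row wins.
Playing within two cells of an existing X lets the opponent win at once, so sensible play treats the cells i-2..i+2 around each X as dead. The player left with no safe cell loses, so this is a normal-play take-away game on strips of safe cells.
Placing X at cell i (0-indexed) of a strip of k safe cells leaves independent strips of sizes max(0, i-2) and max(0, k-i-3). Hence G(k) = mex{ G(max(0,i-2)) XOR G(max(0,k-i-3)) : 0 <= i < k }, with G(0) = 0.
G(1): splits (0,0):0^0=0 -> mex({0}) = 1
G(2): splits (0,0):0^0=0 -> mex({0}) = 1
G(3): splits (0,0):0^0=0 -> mex({0}) = 1
G(4): splits (0,1):0^1=1 (0,0):0^0=0 -> mex({0, 1}) = 2
G(5): splits (0,2):0^1=1 (0,1):0^1=1 (0,0):0^0=0 -> mex({0, 1}) = 2
G(6) = mex({1}) = 0
G(7) = mex({0, 1, 2}) = 3
G(8) = mex({0, 1, 2}) = 3
G(9) = mex({0, 2}) = 1
G(10) = mex({0, 2, 3}) = 1
G(11) = mex({0, 3}) = 1
G(12) = mex({1, 3}) = 0
G(13) = mex({0, 1, 2, 3}) = 4
G(14) = mex({0, 1, 2}) = 3
G(15) = mex({0, 1, 2}) = 3
G(16) = mex({0, 1, 2, 4}) = 3
G(17) = mex({0, 1, 3, 4}) = 2
G(18) = mex({0, 1, 3, 4}) = 2
G(19) = mex({0, 1, 3, 5}) = 2
G(20) = mex({0, 1, 2, 3, 5}) = 4
G(21) = mex({0, 1, 2, 3, 5}) = 4
G(22) = mex({1, 2, 6}) = 0
G(23) = mex({0, 1, 2, 3, 4, 6}) = 5
G(24) = mex({0, 1, 2, 3, 4}) = 5
G(25) = mex({0, 1, 3, 4, 7}) = 2
G(26) = mex({0, 1, 3, 4, 5, 7}) = 2
G(27) = mex({0, 1, 3, 5}) = 2
G(28) = mex({0, 1, 2, 5}) = 3
G(29) = mex({0, 1, 2, 4, 5, 6}) = 3
G(30) = mex({1, 2, 4, 6}) = 0
G(31) = mex({0, 1, 2, 3, 4, 6}) = 5
G(32) = mex({1, 2, 3, 4, 7}) = 0
G(33) = mex({0, 3, 7}) = 1
G(34) = mex({0, 2, 3, 5, 7}) = 1
G(35) = mex({0, 2, 3, 5, 6}) = 1
G(36) = mex({0, 1, 2, 5, 6}) = 3
G(37) = mex({0, 1, 2, 4, 5, 6}) = 3
G(38) = mex({0, 1, 2, 4}) = 3
G(39) = mex({0, 1, 2, 3, 4, 7}) = 5
G(40) = mex({0, 1, 2, 3, 4, 5, 7}) = 6
G(41) = mex({0, 1, 2, 3, 5, 7}) = 4
G(42) = mex({0, 1, 2, 3, 5, 6, 7}) = 4
G(43) = mex({0, 2, 3, 5, 6}) = 1
G(44) = mex({1, 2, 3, 4, 5, 6}) = 0
G(45) = mex({0, 1, 2, 3, 4, 6, 7}) = 5
G(46) = mex({0, 1, 2, 3, 4, 7}) = 5
G(47) = mex({0, 1, 2, 3, 4, 5, 7}) = 6
Therefore G(47) = 6.

6


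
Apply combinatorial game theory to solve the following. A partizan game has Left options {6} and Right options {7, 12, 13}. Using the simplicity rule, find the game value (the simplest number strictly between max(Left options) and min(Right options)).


Left options: {6}, max = 6
Right options: {7, 12, 13}, min = 7
All options are numbers and max(Left) < min(Right), so by the simplicity theorem the value is the simplest (earliest-born) number strictly between 6 and 7.
No integer lies strictly between 6 and 7, so the value is the dyadic rational m/2^k in the interval with the smallest k (then m odd); search k = 1, 2, ...:
Denominator 2: 13/2 lies strictly between 6 and 7 -- found.
The simplest number in the interval is 13/2.
Game value = 13/2

13/2


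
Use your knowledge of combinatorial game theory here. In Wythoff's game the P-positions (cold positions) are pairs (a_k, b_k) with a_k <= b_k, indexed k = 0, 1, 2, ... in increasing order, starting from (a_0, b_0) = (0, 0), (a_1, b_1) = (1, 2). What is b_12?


By Wythoff's theorem, a_k = floor(k * phi) and b_k = floor(k * phi^2) = a_k + k, where phi = (1 + sqrt(5))/2 is the golden ratio.
phi = (1 + sqrt(5))/2 = 1.618034
phi^2 = phi + 1 = 2.618034
k = 12
k * phi^2 = 12 * 2.618034 = 31.416408
b_12 = floor(k * phi^2) = 31 (check: a_12 + k = 19 + 12 = 31)

31


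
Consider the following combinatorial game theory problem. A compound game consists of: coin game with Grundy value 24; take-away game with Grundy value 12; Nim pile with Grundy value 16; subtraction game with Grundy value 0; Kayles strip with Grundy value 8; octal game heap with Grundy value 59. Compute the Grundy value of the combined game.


By the Sprague-Grundy theorem, the Grundy value of a sum of games is the XOR of individual Grundy values.
coin game: Grundy value = 24. Running XOR: 0 XOR 24 = 24
take-away game: Grundy value = 12. Running XOR: 24 XOR 12 = 20
Nim pile: Grundy value = 16. Running XOR: 20 XOR 16 = 4
subtraction game: Grundy value = 0. Running XOR: 4 XOR 0 = 4
Kayles strip: Grundy value = 8. Running XOR: 4 XOR 8 = 12
octal game heap: Grundy value = 59. Running XOR: 12 XOR 59 = 55
The combined Grundy value is 55.

55


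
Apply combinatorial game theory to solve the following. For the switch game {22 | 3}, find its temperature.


The game is {22 | 3}, a switch {a | b} with numbers a > b.
Cooling {a | b} by t gives {a - t | b + t}, which stops being hot when a - t = b + t, i.e. at t = (a - b)/2. So the temperature of a switch is (a - b)/2.
Temperature = (Left option - Right option) / 2
= (22 - (3)) / 2
= 19 / 2
= 19/2

19/2


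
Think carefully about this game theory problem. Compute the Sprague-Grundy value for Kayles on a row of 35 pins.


Kayles: a move removes 1 or 2 adjacent pins from a contiguous row.
Removing pins from a row of k leaves two independent rows (a, b) with a + b = k - 1 (one pin) or a + b = k - 2 (two pins); an end removal gives a = 0.
By Sprague-Grundy, G(k) = mex{ G(a) XOR G(b) } over all these splits. G(0) = 0.
G(1): splits (0,0):0^0=0 -> mex({0}) = 1
G(2): splits (0,1):0^1=1 (0,0):0^0=0 -> mex({0, 1}) = 2
G(3): splits (0,2):0^2=2 (1,1):1^1=0 (0,1):0^1=1 -> mex({0, 1, 2}) = 3
G(4): splits (0,3):0^3=3 (1,2):1^2=3 (0,2):0^2=2 (1,1):1^1=0 -> mex({0, 2, 3}) = 1
G(5): splits (0,4):0^1=1 (1,3):1^3=2 (2,2):2^2=0 (0,3):0^3=3 (1,2):1^2=3 -> mex({0, 1, 2, 3}) = 4
G(6) = mex({0, 1, 2, 4}) = 3
G(7) = mex({0, 1, 3, 4, 5}) = 2
G(8) = mex({0, 2, 3, 5, 6}) = 1
G(9) = mex({0, 1, 2, 3, 6, 7}) = 4
G(10) = mex({0, 1, 3, 4, 5, 7}) = 2
G(11) = mex({0, 1, 2, 3, 4, 5}) = 6
G(12) = mex({0, 1, 2, 3, 5, 6, 7}) = 4
G(13) = mex({0, 2, 3, 4, 6, 7}) = 1
G(14) = mex({0, 1, 4, 5, 6, 7}) = 2
G(15) = mex({0, 1, 2, 3, 4, 5, 6}) = 7
G(16) = mex({0, 2, 3, 5, 6, 7}) = 1
G(17) = mex({0, 1, 2, 3, 5, 6, 7}) = 4
G(18) = mex({0, 1, 2, 4, 5, 6}) = 3
G(19) = mex({0, 1, 3, 4, 5, 7}) = 2
G(20) = mex({0, 2, 3, 4, 5, 6, 7}) = 1
G(21) = mex({0, 1, 2, 3, 5, 6, 7}) = 4
G(22) = mex({0, 1, 2, 3, 4, 5, 7}) = 6
G(23) = mex({0, 1, 2, 3, 4, 5, 6}) = 7
G(24) = mex({0, 1, 2, 3, 5, 6, 7}) = 4
G(25) = mex({0, 2, 3, 4, 6, 7}) = 1
G(26) = mex({0, 1, 3, 4, 5, 6, 7}) = 2
G(27) = mex({0, 1, 2, 3, 4, 5, 6, 7}) = 8
G(28) = mex({0, 1, 2, 3, 4, 6, 7, 8}) = 5
G(29) = mex({0, 1, 2, 3, 5, 6, 7, 8, 9}) = 4
G(30) = mex({0, 1, 2, 3, 4, 5, 6, 9, 10}) = 7
G(31) = mex({0, 1, 3, 4, 5, 7, 10, 11}) = 2
G(32) = mex({0, 2, 3, 4, 5, 6, 7, 9, 11}) = 1
G(33) = mex({0, 1, 2, 3, 4, 5, 6, 7, 9, 12}) = 8
G(34) = mex({0, 1, 2, 3, 4, 5, 7, 8, 11, 12}) = 6
G(35) = mex({0, 1, 2, 3, 4, 5, 6, 8, 9, 10, 11}) = 7
Therefore G(35) = 7.

7


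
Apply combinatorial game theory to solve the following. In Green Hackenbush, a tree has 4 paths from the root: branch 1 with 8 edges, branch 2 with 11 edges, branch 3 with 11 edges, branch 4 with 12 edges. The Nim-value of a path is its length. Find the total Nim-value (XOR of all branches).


The tree has 4 branches from the ground vertex.
In Green Hackenbush, the Nim-value of a simple path of length k is k.
Branch 1: length 8, Nim-value = 8
Branch 2: length 11, Nim-value = 11
Branch 3: length 11, Nim-value = 11
Branch 4: length 12, Nim-value = 12
Total Nim-value = XOR of all branch values:
0 XOR 8 = 8
8 XOR 11 = 3
3 XOR 11 = 8
8 XOR 12 = 4
Nim-value of the tree = 4

4


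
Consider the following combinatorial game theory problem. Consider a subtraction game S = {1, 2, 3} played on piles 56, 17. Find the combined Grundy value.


Subtraction set: {1, 2, 3}
For this subtraction set, G(n) = n mod 4 (period = max + 1 = 4).
Pile 1 (size 56): G(56) = 56 mod 4 = 0
Pile 2 (size 17): G(17) = 17 mod 4 = 1
Total Grundy value = XOR of all: 0 XOR 1 = 1

1


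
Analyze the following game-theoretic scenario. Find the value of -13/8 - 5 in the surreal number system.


x = -13/8, y = 5
Converting to common denominator: 8
x = -13/8, y = 40/8
x - y = -13/8 - 5 = -53/8

-53/8


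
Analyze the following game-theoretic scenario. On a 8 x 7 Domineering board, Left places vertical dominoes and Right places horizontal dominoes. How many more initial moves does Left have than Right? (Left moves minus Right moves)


Board is 8 x 7 (rows x cols).
Left (vertical) placements: (rows-1) * cols = 7 * 7 = 49
Right (horizontal) placements: rows * (cols-1) = 8 * 6 = 48
Advantage = Left - Right = 49 - 48 = 1

1


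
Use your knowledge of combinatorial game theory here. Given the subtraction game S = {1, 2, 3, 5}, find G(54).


The subtraction set is S = {1, 2, 3, 5}.
G(k) = mex{ G(k - s) : s in S, s <= k }. We compute iteratively: G(0) = 0.
G(1) = mex({0}) = 1
G(2) = mex({0, 1}) = 2
G(3) = mex({0, 1, 2}) = 3
G(4) = mex({1, 2, 3}) = 0
G(5) = mex({0, 2, 3}) = 1
G(6) = mex({0, 1, 3}) = 2
G(7) = mex({0, 1, 2}) = 3
G(8) = mex({1, 2, 3}) = 0
Observe that G(4)..G(8) = 0, 1, 2, 3, 0 repeats G(0)..G(4) = 0, 1, 2, 3, 0.
For k >= max(S) = 5, G(k) is determined by the previous 5 values G(k-5)..G(k-1); a window of 5 consecutive values has recurred shifted by 4, so by induction G(k + 4) = G(k) for all k >= 0: the sequence is periodic from the start with period 4.
One period: G(0..3) = 0, 1, 2, 3.
54 mod 4 = 2, so G(54) = G(2) = 2.

2


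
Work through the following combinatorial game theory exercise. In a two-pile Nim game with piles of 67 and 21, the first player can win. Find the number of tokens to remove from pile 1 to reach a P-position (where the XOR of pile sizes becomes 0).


Piles: 67 and 21
Current XOR: 67 XOR 21 = 86 (non-zero, so this is an N-position).
To make the XOR zero, we need to find a move that balances the piles.
For pile 1 (size 67): target = 67 XOR 86 = 21
We reduce pile 1 from 67 to 21.
Tokens removed: 67 - 21 = 46
Verification: 21 XOR 21 = 0

46


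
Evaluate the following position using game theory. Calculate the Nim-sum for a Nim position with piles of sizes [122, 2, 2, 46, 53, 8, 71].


We need the XOR (exclusive or) of all pile sizes.
After XOR-ing pile 1 (size 122): 0 XOR 122 = 122
After XOR-ing pile 2 (size 2): 122 XOR 2 = 120
After XOR-ing pile 3 (size 2): 120 XOR 2 = 122
After XOR-ing pile 4 (size 46): 122 XOR 46 = 84
After XOR-ing pile 5 (size 53): 84 XOR 53 = 97
After XOR-ing pile 6 (size 8): 97 XOR 8 = 105
After XOR-ing pile 7 (size 71): 105 XOR 71 = 46
The Nim-value of this position is 46.

46


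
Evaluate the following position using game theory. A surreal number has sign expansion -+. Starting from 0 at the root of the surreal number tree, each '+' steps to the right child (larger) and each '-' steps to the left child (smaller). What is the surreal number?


Sign expansion: -+
Rule: track bounds (lo, hi), initially (-inf, +inf). On '+', the current value becomes lo and we move to the simplest number in (value, hi): value + 1 if hi = +inf, otherwise the midpoint (value + hi)/2. On '-', the current value becomes hi and we move to value - 1 if lo = -inf, otherwise the midpoint (lo + value)/2.
Start at 0.
Step 1: sign = -, move left. Bounds: (-inf, 0). Value = -1
Step 2: sign = +, move right. Bounds: (-1, 0). Value = -1/2
The surreal number with sign expansion -+ is -1/2.

-1/2


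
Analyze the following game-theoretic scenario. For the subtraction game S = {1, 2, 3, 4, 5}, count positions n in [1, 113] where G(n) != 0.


Subtraction set S = {1, 2, 3, 4, 5}, so G(n) = n mod 6.
G(n) = 0 when n is a multiple of 6.
Multiples of 6 in [1, 113]: 18
N-positions (nonzero Grundy) = 113 - 18 = 95

95


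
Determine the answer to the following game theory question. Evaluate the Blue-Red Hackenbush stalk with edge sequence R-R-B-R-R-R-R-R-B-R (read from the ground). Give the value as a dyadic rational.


Edges (from ground): R-R-B-R-R-R-R-R-B-R
By Berlekamp's sign-expansion rule, a Blue-Red Hackenbush stalk has the value of the surreal number whose sign sequence is the edge sequence with B -> + and R -> -.
Sign sequence: --+-----+-
Trace the sign expansion in the surreal number tree, starting from 0:
Edge 1: R (sign -) -> bounds (-inf, 0), value = -1
Edge 2: R (sign -) -> bounds (-inf, -1), value = -2
Edge 3: B (sign +) -> bounds (-2, -1), value = -3/2
Edge 4: R (sign -) -> bounds (-2, -3/2), value = -7/4
Edge 5: R (sign -) -> bounds (-2, -7/4), value = -15/8
Edge 6: R (sign -) -> bounds (-2, -15/8), value = -31/16
Edge 7: R (sign -) -> bounds (-2, -31/16), value = -63/32
Edge 8: R (sign -) -> bounds (-2, -63/32), value = -127/64
Edge 9: B (sign +) -> bounds (-127/64, -63/32), value = -253/128
Edge 10: R (sign -) -> bounds (-127/64, -253/128), value = -507/256
Game value = -507/256

-507/256


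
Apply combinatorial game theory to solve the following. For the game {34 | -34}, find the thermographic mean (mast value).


Game = {34 | -34}, a switch {a | b} with numbers a > b.
Its thermograph has left wall a - t and right wall b + t, which meet at t = (a - b)/2, where both equal (a + b)/2. So the mast (mean value) is at (a + b)/2.
Mean = (34 + (-34))/2 = 0/2 = 0

0


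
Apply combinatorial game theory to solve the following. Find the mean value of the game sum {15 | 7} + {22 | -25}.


G1 = {15 | 7}, G2 = {22 | -25}
Each is a switch {a | b} with numbers a > b; its mean value is (a + b)/2, and mean value is additive over game sums: m(G1 + G2) = m(G1) + m(G2).
Mean of G1 = (15 + (7))/2 = 22/2 = 11
Mean of G2 = (22 + (-25))/2 = -3/2 = -3/2
Mean of G1 + G2 = 11 + -3/2 = 19/2

19/2


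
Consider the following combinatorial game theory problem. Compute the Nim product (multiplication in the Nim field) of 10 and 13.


Nim multiplication is bilinear over XOR: (u XOR v) * w = (u*w) XOR (v*w).
So we split each operand into its bit components and XOR the pairwise Nim products.
10 = 2 + 8 (as XOR of powers of 2).
13 = 1 + 4 + 8 (as XOR of powers of 2).
Using the standard Nim-product table on single bits:
  2*2 = 3,   2*4 = 8,   2*8 = 12,
  4*4 = 6,   4*8 = 11,  8*8 = 13,
and  1*x = x (identity), k*l = l*k (commutative).
Pairwise Nim products:
  2 * 1 = 2
  2 * 4 = 8
  2 * 8 = 12
  8 * 1 = 8
  8 * 4 = 11
  8 * 8 = 13
XOR them: 2 XOR 8 XOR 12 XOR 8 XOR 11 XOR 13 = 8.
Result: 10 * 13 = 8 (in Nim).

8


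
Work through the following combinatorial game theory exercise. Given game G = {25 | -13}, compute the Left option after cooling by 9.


Original game: {25 | -13} (a switch {a | b} with a > b).
Cooling by t (for t below the temperature (a - b)/2 = 19) taxes each move by t: {a | b} cooled by t is {a - t | b + t}.
Cooling amount: t = 9
Cooled Left option: 25 - 9 = 16
Cooled Right option: -13 + 9 = -4
Cooled game: {16 | -4}
Left option = 16

16


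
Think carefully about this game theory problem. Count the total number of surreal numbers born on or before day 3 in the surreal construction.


Day 0: {|} = 0 is born. Count = 1.
Day n: the number of surreal numbers born by day n is 2^(n+1) - 1.
By day 0: 2^1 - 1 = 1
By day 1: 2^2 - 1 = 3
By day 2: 2^3 - 1 = 7
By day 3: 2^4 - 1 = 15
By day 3: 15 surreal numbers.

15


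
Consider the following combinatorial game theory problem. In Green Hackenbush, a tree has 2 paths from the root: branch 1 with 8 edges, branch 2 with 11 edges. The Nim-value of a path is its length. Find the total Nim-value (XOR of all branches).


The tree has 2 branches from the ground vertex.
In Green Hackenbush, the Nim-value of a simple path of length k is k.
Branch 1: length 8, Nim-value = 8
Branch 2: length 11, Nim-value = 11
Total Nim-value = XOR of all branch values:
0 XOR 8 = 8
8 XOR 11 = 3
Nim-value of the tree = 3

3


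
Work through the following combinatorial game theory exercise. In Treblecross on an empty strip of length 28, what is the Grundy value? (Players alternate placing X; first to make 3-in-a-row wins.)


Treblecross: place X on empty cells; 3-in-a-row wins.
Playing within two cells of an existing X lets the opponent win at once, so sensible play treats the cells i-2..i+2 around each X as dead. The player left with no safe cell loses, so this is a normal-play take-away game on strips of safe cells.
Placing X at cell i (0-indexed) of a strip of k safe cells leaves independent strips of sizes max(0, i-2) and max(0, k-i-3). Hence G(k) = mex{ G(max(0,i-2)) XOR G(max(0,k-i-3)) : 0 <= i < k }, with G(0) = 0.
G(1): splits (0,0):0^0=0 -> mex({0}) = 1
G(2): splits (0,0):0^0=0 -> mex({0}) = 1
G(3): splits (0,0):0^0=0 -> mex({0}) = 1
G(4): splits (0,1):0^1=1 (0,0):0^0=0 -> mex({0, 1}) = 2
G(5): splits (0,2):0^1=1 (0,1):0^1=1 (0,0):0^0=0 -> mex({0, 1}) = 2
G(6) = mex({1}) = 0
G(7) = mex({0, 1, 2}) = 3
G(8) = mex({0, 1, 2}) = 3
G(9) = mex({0, 2}) = 1
G(10) = mex({0, 2, 3}) = 1
G(11) = mex({0, 3}) = 1
G(12) = mex({1, 3}) = 0
G(13) = mex({0, 1, 2, 3}) = 4
G(14) = mex({0, 1, 2}) = 3
G(15) = mex({0, 1, 2}) = 3
G(16) = mex({0, 1, 2, 4}) = 3
G(17) = mex({0, 1, 3, 4}) = 2
G(18) = mex({0, 1, 3, 4}) = 2
G(19) = mex({0, 1, 3, 5}) = 2
G(20) = mex({0, 1, 2, 3, 5}) = 4
G(21) = mex({0, 1, 2, 3, 5}) = 4
G(22) = mex({1, 2, 6}) = 0
G(23) = mex({0, 1, 2, 3, 4, 6}) = 5
G(24) = mex({0, 1, 2, 3, 4}) = 5
G(25) = mex({0, 1, 3, 4, 7}) = 2
G(26) = mex({0, 1, 3, 4, 5, 7}) = 2
G(27) = mex({0, 1, 3, 5}) = 2
G(28) = mex({0, 1, 2, 5}) = 3
Therefore G(28) = 3.

3
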